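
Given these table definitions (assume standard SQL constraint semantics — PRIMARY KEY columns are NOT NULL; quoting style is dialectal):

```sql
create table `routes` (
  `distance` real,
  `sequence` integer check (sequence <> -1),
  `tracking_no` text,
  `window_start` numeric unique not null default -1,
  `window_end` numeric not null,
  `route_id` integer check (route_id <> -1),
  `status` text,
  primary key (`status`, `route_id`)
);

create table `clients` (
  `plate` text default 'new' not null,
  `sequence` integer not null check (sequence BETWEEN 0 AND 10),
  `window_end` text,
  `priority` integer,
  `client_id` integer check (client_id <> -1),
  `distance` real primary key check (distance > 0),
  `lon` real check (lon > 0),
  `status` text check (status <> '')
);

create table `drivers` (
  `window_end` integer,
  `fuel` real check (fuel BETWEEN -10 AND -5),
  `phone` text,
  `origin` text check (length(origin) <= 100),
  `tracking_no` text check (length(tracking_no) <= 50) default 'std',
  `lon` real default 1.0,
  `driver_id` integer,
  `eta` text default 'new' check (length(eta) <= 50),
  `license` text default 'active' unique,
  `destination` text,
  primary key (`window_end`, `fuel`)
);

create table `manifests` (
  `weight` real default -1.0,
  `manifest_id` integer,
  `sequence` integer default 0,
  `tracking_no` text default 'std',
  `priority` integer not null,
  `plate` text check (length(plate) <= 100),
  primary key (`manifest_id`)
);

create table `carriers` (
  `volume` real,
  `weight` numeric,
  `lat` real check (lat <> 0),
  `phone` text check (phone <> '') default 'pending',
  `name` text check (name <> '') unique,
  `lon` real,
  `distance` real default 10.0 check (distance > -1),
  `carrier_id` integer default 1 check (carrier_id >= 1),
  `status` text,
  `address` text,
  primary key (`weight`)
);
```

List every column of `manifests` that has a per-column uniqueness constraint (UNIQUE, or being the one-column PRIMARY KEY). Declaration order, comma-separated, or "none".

manifest_id

- weight: no UNIQUE or single-column PK constraint.
- manifest_id: single-column PRIMARY KEY → unique.
- sequence: no UNIQUE or single-column PK constraint.
- tracking_no: no UNIQUE or single-column PK constraint.
- priority: no UNIQUE or single-column PK constraint.
- plate: no UNIQUE or single-column PK constraint.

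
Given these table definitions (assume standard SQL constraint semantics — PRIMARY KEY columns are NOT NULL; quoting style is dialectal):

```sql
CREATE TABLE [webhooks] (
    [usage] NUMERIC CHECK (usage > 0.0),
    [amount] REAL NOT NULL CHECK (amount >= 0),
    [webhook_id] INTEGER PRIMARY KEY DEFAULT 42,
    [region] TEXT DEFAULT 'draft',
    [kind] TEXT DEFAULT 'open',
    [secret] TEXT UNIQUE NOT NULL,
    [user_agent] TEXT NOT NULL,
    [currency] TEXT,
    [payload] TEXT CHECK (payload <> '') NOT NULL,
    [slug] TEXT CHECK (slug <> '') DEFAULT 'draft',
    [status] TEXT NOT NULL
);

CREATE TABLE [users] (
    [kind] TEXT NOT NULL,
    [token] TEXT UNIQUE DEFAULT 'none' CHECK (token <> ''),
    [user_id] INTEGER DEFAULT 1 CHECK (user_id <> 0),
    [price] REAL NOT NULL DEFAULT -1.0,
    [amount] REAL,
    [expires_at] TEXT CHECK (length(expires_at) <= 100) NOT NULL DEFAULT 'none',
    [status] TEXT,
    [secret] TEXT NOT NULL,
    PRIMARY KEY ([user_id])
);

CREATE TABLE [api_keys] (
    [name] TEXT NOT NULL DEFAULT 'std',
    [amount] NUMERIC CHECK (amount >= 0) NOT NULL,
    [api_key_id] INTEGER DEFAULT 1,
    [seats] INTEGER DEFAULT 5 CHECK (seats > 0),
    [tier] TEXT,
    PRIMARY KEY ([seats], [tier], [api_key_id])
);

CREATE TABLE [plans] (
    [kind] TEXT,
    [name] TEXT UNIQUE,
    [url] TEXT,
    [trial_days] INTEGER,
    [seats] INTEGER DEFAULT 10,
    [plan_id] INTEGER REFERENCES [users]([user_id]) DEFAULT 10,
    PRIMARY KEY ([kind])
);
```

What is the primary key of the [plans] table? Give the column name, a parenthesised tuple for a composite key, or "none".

kind is declared PRIMARY KEY as a table-level PRIMARY KEY clause.

kind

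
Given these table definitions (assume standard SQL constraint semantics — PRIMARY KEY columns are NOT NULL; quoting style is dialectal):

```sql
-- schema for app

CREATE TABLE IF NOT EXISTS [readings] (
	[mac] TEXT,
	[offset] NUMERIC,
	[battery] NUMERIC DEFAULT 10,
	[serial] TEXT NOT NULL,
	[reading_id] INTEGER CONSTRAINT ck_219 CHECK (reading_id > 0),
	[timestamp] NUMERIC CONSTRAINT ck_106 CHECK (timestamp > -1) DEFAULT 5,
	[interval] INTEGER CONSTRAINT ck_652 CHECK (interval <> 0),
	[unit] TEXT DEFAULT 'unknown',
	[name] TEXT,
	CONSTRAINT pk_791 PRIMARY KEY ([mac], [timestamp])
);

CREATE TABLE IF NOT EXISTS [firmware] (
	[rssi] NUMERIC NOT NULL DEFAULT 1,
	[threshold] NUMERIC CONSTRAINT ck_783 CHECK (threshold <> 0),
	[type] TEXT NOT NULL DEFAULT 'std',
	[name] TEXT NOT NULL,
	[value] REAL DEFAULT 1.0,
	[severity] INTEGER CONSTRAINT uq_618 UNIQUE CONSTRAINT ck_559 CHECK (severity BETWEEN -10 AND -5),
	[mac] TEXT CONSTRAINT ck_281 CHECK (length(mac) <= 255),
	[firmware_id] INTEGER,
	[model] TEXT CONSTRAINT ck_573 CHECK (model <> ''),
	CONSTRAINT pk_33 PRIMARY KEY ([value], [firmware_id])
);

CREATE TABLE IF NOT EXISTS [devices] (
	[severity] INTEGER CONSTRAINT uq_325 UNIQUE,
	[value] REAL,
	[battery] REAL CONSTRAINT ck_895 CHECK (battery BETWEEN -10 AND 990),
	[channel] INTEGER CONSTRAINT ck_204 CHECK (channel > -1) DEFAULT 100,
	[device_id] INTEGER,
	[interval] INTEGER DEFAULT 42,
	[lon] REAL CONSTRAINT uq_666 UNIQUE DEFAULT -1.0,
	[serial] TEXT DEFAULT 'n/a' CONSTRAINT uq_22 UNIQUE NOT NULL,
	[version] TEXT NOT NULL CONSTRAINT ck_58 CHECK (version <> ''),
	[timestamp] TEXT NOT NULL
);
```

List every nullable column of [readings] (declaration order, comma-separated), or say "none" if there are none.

offset, battery, reading_id, interval, unit, name

- mac: part of the PRIMARY KEY, which implies NOT NULL → not nullable.
- offset: no NOT NULL constraint applies → nullable.
- battery: DEFAULT only fills an omitted column; an explicit NULL is still allowed → nullable.
- serial: declared NOT NULL → not nullable.
- reading_id: CHECK does not forbid NULL (a CHECK constraint passes when its expression is NULL) → nullable.
- timestamp: part of the PRIMARY KEY, which implies NOT NULL → not nullable.
- interval: CHECK does not forbid NULL (a CHECK constraint passes when its expression is NULL) → nullable.
- unit: DEFAULT only fills an omitted column; an explicit NULL is still allowed → nullable.
- name: no NOT NULL constraint applies → nullable.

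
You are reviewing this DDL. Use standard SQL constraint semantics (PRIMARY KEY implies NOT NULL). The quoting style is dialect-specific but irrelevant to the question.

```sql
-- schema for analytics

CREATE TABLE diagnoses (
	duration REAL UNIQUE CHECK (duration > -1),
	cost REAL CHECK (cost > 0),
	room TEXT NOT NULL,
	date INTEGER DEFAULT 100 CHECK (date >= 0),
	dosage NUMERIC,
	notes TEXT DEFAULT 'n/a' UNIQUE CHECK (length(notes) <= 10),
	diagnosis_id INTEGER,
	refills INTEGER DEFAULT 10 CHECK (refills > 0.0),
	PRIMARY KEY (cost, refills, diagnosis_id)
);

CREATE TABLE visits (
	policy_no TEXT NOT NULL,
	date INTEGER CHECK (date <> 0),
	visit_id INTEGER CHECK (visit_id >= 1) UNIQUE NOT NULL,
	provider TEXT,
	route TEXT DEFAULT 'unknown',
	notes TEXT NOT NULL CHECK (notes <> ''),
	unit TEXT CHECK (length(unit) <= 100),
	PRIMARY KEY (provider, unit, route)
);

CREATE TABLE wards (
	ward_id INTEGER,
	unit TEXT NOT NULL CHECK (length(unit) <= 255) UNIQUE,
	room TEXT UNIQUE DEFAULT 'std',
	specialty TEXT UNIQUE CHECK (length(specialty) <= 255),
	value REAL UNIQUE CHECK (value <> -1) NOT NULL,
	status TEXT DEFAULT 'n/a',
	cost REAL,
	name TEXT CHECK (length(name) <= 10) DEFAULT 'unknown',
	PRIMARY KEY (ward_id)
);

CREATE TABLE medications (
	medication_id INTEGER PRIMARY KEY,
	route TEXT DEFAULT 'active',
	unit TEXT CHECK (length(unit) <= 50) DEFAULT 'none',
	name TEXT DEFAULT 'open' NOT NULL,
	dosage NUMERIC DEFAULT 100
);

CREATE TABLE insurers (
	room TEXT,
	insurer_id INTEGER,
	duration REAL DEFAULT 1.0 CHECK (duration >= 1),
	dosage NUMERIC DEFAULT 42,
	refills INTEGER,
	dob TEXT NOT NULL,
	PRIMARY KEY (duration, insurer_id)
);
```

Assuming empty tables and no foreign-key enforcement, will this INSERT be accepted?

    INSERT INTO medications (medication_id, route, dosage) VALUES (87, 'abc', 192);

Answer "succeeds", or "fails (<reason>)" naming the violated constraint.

NOT NULL columns: medication_id is supplied; name defaults to 'open'.
No constraint is violated.

succeeds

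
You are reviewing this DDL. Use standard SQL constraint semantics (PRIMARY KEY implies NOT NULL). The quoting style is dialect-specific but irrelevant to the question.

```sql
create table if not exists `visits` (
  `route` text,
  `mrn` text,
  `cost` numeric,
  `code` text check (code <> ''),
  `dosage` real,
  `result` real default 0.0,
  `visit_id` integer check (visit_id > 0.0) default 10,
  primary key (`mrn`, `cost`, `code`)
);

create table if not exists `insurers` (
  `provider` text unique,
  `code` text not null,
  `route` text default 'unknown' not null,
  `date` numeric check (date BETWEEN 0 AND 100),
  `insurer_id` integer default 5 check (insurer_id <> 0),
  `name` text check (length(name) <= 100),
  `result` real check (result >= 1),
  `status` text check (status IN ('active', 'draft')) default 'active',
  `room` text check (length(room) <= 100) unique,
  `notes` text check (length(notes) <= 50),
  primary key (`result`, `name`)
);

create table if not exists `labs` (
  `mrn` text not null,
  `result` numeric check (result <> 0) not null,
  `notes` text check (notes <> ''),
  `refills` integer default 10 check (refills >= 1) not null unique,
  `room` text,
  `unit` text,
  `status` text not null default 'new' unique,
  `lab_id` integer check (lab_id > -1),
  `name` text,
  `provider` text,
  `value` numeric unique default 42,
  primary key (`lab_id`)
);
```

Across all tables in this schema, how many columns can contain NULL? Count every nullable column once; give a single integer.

visits: 4 nullable (route, dosage, result, visit_id — PK (mrn, cost, code) and explicit NOT NULL columns excluded).
insurers: 6 nullable (provider, date, insurer_id, status, room, notes — PK (result, name) and explicit NOT NULL columns excluded).
labs: 6 nullable (notes, room, unit, name, provider, value — PK (lab_id) and explicit NOT NULL columns excluded).
Total: 4 + 6 + 6 = 16.

16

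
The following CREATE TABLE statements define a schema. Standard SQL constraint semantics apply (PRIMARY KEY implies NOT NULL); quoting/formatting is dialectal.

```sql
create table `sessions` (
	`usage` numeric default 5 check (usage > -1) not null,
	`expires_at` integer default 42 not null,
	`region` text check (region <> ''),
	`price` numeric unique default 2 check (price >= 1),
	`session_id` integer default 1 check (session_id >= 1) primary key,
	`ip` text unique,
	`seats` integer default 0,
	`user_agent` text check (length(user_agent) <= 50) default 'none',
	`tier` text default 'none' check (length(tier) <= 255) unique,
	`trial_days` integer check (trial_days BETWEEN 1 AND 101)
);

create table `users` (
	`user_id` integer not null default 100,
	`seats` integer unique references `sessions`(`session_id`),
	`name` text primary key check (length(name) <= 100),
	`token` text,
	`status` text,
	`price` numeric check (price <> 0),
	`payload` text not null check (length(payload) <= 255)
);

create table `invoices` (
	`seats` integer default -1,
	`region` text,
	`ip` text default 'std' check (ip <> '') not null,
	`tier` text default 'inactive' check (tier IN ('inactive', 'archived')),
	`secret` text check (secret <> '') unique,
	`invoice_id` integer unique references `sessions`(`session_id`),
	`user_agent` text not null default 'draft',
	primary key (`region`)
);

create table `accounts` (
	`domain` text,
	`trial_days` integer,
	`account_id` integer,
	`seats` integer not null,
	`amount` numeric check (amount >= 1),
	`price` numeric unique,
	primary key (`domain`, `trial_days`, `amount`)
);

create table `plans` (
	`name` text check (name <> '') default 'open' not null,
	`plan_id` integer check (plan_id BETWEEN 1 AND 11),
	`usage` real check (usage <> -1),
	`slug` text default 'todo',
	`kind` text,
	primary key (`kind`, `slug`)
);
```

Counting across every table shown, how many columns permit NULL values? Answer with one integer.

sessions: 7 nullable (region, price, ip, seats, user_agent, tier, trial_days — PK (session_id) and explicit NOT NULL columns excluded).
users: 4 nullable (seats, token, status, price — PK (name) and explicit NOT NULL columns excluded).
invoices: 4 nullable (seats, tier, secret, invoice_id — PK (region) and explicit NOT NULL columns excluded).
accounts: 2 nullable (account_id, price — PK (domain, trial_days, amount) and explicit NOT NULL columns excluded).
plans: 2 nullable (plan_id, usage — PK (kind, slug) and explicit NOT NULL columns excluded).
Total: 7 + 4 + 4 + 2 + 2 = 19.

19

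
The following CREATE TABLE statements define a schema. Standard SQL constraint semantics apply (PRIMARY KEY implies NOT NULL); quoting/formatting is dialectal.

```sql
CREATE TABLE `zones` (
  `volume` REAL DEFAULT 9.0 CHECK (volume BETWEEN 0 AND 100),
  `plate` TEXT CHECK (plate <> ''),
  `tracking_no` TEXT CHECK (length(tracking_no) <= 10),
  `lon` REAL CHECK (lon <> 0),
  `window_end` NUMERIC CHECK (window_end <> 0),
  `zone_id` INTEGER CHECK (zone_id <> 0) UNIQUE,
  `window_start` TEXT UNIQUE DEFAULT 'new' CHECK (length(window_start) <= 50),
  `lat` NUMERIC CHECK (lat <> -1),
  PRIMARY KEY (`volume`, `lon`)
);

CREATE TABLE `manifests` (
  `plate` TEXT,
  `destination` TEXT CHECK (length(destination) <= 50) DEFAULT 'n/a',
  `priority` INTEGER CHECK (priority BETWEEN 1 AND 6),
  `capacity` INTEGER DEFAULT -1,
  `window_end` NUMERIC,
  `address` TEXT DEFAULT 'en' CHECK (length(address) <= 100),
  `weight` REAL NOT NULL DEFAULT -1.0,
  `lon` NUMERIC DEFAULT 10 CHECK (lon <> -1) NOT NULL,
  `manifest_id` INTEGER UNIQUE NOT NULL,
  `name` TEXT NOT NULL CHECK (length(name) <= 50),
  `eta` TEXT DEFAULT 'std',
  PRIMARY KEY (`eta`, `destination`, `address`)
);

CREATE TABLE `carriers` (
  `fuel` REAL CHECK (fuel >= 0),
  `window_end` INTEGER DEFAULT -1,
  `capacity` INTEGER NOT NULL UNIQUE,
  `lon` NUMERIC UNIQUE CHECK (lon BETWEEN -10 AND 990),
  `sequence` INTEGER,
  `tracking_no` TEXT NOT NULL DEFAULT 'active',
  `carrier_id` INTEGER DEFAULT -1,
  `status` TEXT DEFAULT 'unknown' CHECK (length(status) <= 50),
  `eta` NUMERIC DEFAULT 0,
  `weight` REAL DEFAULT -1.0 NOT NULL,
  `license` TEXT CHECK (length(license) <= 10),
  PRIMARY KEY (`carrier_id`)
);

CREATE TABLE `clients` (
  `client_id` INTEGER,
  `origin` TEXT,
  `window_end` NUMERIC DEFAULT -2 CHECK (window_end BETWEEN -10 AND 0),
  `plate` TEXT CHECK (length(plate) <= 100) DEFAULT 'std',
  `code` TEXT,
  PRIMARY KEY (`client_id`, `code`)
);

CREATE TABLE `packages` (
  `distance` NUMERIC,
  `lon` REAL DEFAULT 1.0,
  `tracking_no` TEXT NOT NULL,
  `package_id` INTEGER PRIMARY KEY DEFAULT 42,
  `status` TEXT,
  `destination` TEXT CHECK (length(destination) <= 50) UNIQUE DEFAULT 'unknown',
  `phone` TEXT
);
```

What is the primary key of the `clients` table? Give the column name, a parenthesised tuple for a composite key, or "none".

A table-level PRIMARY KEY clause names 2 columns: client_id, code.
This is a composite key — the combination is unique, not each column individually.

(client_id, code)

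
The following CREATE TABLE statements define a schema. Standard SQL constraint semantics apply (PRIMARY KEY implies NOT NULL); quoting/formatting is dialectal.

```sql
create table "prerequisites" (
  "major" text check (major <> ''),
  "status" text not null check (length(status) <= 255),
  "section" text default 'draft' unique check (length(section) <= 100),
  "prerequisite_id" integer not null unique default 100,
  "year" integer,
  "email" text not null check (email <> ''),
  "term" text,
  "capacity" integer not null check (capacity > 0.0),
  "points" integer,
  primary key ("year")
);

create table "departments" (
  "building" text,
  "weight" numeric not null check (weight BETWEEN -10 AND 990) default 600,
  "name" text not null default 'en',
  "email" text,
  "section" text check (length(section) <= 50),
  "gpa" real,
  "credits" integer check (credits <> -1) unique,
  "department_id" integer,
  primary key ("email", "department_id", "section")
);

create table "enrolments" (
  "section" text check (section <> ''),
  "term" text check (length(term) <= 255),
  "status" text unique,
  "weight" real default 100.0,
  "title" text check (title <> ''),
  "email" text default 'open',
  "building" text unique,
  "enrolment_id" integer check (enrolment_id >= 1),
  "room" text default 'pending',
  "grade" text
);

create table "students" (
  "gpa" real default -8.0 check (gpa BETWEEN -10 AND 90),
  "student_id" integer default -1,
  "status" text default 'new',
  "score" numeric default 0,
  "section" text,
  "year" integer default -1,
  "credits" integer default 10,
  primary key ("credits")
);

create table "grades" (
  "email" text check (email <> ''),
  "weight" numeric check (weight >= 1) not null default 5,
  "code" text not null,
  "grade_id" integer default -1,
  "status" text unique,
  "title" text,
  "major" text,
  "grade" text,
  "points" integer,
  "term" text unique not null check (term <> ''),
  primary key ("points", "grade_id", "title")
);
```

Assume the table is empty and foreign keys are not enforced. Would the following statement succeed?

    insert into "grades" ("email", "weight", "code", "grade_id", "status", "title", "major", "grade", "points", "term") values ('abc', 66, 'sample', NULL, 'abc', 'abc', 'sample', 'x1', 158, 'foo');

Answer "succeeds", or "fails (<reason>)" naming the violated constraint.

grade_id is explicitly set to NULL, but grade_id is part of the PRIMARY KEY (implied NOT NULL).

fails (NOT NULL on grade_id)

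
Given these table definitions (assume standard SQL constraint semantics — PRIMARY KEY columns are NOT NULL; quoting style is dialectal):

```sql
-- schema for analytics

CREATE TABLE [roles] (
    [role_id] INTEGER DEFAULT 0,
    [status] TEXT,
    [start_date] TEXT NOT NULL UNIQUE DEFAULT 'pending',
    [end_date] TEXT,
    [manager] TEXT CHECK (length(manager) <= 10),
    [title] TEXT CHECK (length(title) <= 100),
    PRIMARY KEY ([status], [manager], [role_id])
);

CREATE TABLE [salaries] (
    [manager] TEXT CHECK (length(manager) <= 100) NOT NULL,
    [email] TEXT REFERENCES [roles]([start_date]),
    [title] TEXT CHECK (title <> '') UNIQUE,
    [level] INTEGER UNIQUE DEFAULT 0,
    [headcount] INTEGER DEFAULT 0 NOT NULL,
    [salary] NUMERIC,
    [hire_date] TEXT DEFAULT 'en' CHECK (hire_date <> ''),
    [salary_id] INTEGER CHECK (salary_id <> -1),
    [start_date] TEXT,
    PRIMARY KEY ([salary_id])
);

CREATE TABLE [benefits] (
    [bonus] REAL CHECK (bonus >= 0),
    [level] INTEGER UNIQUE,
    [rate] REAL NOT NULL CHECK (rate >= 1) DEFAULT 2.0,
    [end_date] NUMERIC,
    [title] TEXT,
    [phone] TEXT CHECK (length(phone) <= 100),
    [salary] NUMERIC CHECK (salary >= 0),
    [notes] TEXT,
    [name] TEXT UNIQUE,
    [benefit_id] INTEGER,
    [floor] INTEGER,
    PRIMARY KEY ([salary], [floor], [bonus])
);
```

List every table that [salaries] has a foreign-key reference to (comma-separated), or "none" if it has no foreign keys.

- email REFERENCES roles(start_date).

roles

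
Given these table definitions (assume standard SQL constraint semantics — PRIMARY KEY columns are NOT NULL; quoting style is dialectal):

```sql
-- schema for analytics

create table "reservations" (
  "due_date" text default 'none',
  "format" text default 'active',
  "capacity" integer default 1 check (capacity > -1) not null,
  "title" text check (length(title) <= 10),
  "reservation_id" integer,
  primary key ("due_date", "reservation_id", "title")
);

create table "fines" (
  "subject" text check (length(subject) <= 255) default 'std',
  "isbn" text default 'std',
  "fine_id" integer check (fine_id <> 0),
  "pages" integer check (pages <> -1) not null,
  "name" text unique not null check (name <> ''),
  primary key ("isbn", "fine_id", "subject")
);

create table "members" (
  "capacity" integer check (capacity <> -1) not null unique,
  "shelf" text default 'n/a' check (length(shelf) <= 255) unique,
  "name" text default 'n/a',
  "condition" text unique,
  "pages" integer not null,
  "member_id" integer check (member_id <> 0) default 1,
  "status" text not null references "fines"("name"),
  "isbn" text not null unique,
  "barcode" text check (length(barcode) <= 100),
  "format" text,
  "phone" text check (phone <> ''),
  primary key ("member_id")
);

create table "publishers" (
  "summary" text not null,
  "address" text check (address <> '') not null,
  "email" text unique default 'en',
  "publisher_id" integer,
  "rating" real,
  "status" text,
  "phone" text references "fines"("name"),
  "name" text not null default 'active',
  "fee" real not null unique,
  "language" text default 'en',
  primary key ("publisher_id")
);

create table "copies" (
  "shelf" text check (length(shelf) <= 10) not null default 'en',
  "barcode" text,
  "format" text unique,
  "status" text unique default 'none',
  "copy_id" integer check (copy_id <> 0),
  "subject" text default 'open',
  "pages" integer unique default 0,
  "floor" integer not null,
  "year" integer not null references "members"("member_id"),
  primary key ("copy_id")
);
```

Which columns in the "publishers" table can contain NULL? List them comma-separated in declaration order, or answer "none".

email, rating, status, phone, language

- summary: declared NOT NULL → not nullable.
- address: declared NOT NULL → not nullable.
- email: UNIQUE does not imply NOT NULL → nullable.
- publisher_id: part of the PRIMARY KEY, which implies NOT NULL → not nullable.
- rating: no NOT NULL constraint applies → nullable.
- status: no NOT NULL constraint applies → nullable.
- phone: a foreign key column may be NULL unless separately constrained → nullable.
- name: declared NOT NULL → not nullable.
- fee: declared NOT NULL → not nullable.
- language: DEFAULT only fills an omitted column; an explicit NULL is still allowed → nullable.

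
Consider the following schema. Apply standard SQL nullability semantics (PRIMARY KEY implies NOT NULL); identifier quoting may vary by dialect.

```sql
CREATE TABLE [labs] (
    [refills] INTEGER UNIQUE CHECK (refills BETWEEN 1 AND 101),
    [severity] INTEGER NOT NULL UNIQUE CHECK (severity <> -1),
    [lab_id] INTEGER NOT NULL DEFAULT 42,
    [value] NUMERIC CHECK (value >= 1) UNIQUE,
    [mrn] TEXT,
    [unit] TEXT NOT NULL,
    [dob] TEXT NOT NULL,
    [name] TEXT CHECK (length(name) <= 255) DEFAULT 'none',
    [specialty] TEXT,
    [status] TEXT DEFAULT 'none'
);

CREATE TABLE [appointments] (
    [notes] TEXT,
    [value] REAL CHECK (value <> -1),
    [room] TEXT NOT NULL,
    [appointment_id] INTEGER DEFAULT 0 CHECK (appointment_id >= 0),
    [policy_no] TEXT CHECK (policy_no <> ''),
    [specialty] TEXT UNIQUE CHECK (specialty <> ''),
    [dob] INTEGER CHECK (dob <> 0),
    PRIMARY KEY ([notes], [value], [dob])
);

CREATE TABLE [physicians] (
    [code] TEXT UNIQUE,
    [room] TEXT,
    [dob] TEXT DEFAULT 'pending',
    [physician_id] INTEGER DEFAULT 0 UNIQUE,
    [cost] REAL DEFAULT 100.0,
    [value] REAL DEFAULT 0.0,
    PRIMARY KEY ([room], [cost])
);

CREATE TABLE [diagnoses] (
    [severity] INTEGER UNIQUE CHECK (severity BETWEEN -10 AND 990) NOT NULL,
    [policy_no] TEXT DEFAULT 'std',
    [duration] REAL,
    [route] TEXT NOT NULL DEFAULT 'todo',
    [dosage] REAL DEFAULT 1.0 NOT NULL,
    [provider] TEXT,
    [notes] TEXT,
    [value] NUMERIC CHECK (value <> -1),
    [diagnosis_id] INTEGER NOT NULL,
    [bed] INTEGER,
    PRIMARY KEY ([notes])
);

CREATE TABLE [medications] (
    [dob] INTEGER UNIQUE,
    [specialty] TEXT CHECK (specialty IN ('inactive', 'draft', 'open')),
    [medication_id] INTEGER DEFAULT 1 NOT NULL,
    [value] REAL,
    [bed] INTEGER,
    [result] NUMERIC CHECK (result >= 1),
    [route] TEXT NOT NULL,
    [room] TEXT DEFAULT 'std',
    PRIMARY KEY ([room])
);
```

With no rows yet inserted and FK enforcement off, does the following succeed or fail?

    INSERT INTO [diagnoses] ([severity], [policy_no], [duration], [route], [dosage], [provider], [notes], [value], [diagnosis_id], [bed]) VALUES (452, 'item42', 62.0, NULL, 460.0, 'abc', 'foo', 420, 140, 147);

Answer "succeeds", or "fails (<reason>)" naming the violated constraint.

route is explicitly set to NULL, but route is declared NOT NULL.

fails (NOT NULL on route)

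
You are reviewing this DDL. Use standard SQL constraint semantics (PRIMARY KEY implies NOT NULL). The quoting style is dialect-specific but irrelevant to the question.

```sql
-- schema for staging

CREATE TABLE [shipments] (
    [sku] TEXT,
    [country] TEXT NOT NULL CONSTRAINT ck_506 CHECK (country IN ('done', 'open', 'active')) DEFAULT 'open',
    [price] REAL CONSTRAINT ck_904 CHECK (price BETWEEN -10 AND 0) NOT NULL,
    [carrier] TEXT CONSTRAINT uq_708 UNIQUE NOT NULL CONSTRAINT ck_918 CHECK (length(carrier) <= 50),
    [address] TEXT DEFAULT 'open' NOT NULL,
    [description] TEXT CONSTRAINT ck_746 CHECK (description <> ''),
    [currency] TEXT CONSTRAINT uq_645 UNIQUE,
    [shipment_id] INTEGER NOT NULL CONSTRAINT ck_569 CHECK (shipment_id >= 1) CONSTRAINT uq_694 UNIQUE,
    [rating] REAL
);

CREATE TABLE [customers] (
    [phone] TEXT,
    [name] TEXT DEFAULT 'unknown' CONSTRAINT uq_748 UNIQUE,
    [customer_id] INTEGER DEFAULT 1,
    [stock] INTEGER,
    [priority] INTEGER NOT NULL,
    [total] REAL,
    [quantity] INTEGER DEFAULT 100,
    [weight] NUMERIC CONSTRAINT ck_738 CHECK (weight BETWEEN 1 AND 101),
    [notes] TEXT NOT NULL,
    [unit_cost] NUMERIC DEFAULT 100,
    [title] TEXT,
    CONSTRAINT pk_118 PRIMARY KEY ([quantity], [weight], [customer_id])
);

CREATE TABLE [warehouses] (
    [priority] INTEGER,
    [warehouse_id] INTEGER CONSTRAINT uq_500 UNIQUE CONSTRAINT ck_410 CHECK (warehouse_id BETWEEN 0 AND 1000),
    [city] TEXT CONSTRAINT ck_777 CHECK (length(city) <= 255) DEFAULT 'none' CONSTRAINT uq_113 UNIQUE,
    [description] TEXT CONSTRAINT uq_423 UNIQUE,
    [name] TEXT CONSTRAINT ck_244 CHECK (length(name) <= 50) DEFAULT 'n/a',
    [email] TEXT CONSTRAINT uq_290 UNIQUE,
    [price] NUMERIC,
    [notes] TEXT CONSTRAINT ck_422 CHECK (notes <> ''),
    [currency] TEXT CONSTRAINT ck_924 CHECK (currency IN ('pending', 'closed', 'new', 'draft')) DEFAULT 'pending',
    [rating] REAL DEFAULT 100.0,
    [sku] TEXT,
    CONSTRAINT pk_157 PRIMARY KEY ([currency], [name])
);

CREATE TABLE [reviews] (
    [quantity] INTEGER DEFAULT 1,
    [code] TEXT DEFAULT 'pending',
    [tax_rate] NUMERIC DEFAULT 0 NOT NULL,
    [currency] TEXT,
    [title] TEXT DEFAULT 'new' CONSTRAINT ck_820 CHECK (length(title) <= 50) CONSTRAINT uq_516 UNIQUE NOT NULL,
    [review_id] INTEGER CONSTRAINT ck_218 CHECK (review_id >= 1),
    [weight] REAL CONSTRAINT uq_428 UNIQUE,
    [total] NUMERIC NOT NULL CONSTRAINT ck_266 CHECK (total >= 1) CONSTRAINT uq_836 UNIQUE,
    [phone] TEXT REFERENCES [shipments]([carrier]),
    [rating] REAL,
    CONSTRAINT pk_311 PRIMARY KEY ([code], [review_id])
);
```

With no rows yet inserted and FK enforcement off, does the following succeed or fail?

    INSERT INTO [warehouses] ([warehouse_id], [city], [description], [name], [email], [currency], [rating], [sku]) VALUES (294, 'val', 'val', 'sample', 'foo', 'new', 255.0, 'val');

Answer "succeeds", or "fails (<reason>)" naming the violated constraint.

NOT NULL columns: currency is supplied; name is supplied.
CHECK constraints: 294 satisfies (warehouse_id BETWEEN 0 AND 1000); 'val' satisfies (length(city) <= 255); 'sample' satisfies (length(name) <= 50); 'new' satisfies (currency IN ('pending', 'closed', 'new', 'draft')).
No constraint is violated.

succeeds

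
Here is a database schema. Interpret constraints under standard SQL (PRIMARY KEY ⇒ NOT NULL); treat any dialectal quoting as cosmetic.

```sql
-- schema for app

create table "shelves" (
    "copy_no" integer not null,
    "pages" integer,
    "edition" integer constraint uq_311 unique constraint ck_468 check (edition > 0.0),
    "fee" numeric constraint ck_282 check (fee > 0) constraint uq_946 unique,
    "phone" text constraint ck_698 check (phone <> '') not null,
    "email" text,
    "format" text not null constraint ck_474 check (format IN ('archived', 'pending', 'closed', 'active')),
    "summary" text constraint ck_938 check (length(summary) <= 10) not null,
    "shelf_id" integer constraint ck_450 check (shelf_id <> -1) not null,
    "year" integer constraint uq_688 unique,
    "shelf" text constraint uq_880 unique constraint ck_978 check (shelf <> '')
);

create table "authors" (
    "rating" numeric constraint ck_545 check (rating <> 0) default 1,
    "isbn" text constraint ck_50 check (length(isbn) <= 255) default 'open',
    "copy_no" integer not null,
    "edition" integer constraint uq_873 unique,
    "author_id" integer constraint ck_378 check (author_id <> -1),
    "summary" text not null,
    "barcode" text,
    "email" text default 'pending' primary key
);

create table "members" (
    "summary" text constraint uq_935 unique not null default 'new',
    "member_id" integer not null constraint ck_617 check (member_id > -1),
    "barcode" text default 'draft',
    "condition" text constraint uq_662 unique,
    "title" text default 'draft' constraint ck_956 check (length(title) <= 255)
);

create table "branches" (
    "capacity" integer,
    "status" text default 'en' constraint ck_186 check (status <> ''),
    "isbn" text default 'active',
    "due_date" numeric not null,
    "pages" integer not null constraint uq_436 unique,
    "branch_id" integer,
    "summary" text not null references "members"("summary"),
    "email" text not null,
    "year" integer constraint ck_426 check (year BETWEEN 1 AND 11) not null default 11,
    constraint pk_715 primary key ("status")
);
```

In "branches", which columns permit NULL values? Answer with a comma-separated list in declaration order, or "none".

- capacity: no NOT NULL constraint applies → nullable.
- status: part of the PRIMARY KEY, which implies NOT NULL → not nullable.
- isbn: DEFAULT only fills an omitted column; an explicit NULL is still allowed → nullable.
- due_date: declared NOT NULL → not nullable.
- pages: declared NOT NULL → not nullable.
- branch_id: no NOT NULL constraint applies → nullable.
- summary: declared NOT NULL → not nullable.
- email: declared NOT NULL → not nullable.
- year: declared NOT NULL → not nullable.

capacity, isbn, branch_id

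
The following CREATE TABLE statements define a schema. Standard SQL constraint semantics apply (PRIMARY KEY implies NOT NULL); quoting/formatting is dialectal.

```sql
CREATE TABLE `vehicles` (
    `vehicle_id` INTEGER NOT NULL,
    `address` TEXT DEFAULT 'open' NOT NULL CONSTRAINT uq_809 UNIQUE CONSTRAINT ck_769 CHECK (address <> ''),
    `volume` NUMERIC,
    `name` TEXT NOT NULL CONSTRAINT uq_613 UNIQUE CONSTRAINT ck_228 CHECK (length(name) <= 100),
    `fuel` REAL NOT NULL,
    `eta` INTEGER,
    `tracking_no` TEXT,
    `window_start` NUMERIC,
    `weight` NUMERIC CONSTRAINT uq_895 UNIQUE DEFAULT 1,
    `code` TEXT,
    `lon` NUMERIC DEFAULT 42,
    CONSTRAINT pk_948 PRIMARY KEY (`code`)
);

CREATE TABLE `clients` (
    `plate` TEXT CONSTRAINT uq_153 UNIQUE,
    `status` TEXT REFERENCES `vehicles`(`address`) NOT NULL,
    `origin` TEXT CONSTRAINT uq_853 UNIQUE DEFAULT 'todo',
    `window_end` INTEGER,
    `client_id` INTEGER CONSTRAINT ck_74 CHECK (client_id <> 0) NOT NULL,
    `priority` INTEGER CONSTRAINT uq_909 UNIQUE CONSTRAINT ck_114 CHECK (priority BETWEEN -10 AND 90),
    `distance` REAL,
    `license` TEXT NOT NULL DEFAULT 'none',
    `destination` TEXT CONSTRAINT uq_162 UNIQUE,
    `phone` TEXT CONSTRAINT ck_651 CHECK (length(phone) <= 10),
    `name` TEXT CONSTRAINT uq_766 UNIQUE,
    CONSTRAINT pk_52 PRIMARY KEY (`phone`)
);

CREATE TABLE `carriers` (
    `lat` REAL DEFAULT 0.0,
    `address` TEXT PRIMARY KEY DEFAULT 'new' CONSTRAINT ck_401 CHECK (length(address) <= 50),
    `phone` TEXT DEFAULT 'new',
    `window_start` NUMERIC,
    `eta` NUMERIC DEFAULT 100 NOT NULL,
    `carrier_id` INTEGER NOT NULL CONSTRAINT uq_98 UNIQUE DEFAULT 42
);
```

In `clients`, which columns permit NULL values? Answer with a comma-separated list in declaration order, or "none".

plate, origin, window_end, priority, distance, destination, name

- plate: UNIQUE does not imply NOT NULL → nullable.
- status: declared NOT NULL → not nullable.
- origin: UNIQUE does not imply NOT NULL → nullable.
- window_end: no NOT NULL constraint applies → nullable.
- client_id: declared NOT NULL → not nullable.
- priority: CHECK does not forbid NULL (a CHECK constraint passes when its expression is NULL) → nullable.
- distance: no NOT NULL constraint applies → nullable.
- license: declared NOT NULL → not nullable.
- destination: UNIQUE does not imply NOT NULL → nullable.
- phone: part of the PRIMARY KEY, which implies NOT NULL → not nullable.
- name: UNIQUE does not imply NOT NULL → nullable.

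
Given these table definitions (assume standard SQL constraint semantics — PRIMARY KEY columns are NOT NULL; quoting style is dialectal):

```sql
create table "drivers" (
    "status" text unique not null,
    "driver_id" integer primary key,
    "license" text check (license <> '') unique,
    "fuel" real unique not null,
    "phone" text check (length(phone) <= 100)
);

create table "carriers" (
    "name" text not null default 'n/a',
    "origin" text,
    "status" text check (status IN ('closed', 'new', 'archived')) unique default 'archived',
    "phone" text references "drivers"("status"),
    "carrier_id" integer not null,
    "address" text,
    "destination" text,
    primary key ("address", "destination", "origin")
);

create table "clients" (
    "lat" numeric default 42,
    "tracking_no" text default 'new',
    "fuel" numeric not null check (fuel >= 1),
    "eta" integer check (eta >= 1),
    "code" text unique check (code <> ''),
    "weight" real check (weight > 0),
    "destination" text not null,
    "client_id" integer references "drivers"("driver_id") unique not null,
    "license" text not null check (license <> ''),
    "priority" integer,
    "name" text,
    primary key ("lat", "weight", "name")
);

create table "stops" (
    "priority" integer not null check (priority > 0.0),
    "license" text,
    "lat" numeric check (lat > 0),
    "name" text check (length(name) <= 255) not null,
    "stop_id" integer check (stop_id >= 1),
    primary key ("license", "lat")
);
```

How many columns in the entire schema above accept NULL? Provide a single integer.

drivers: 2 nullable (license, phone — PK (driver_id) and explicit NOT NULL columns excluded).
carriers: 2 nullable (status, phone — PK (address, destination, origin) and explicit NOT NULL columns excluded).
clients: 4 nullable (tracking_no, eta, code, priority — PK (lat, weight, name) and explicit NOT NULL columns excluded).
stops: 1 nullable (stop_id — PK (license, lat) and explicit NOT NULL columns excluded).
Total: 2 + 2 + 4 + 1 = 9.

9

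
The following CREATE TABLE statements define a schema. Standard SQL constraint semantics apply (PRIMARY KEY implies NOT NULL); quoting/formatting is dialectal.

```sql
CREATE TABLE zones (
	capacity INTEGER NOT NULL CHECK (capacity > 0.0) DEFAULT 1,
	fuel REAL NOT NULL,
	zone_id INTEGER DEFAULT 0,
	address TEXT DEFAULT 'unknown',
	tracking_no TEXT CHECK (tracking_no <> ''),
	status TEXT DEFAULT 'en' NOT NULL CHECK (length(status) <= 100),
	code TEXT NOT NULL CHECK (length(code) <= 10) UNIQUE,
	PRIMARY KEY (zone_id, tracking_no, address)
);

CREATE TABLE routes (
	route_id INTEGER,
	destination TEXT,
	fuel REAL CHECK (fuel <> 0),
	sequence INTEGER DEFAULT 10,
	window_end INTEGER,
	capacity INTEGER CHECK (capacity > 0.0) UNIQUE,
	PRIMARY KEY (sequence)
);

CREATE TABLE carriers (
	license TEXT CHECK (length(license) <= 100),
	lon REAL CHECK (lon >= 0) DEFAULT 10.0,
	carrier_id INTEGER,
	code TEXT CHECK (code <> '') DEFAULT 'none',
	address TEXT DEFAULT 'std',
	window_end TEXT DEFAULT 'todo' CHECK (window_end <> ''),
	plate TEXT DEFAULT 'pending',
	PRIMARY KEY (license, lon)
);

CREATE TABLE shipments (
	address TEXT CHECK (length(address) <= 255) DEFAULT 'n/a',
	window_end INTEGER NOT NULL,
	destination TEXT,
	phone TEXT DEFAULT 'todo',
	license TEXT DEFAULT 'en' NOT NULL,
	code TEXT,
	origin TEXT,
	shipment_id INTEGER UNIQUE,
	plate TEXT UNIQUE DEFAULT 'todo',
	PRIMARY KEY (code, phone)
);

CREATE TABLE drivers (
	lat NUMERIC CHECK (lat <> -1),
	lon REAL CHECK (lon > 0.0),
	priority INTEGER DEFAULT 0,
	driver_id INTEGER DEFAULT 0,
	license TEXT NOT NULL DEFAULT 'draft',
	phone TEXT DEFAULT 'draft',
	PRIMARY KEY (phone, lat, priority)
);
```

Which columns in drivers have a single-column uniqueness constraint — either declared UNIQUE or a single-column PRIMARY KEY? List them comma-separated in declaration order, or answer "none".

- lat: part of a composite PRIMARY KEY — only the tuple is unique, not this column on its own.
- lon: no UNIQUE or single-column PK constraint.
- priority: part of a composite PRIMARY KEY — only the tuple is unique, not this column on its own.
- driver_id: no UNIQUE or single-column PK constraint.
- license: no UNIQUE or single-column PK constraint.
- phone: part of a composite PRIMARY KEY — only the tuple is unique, not this column on its own.

none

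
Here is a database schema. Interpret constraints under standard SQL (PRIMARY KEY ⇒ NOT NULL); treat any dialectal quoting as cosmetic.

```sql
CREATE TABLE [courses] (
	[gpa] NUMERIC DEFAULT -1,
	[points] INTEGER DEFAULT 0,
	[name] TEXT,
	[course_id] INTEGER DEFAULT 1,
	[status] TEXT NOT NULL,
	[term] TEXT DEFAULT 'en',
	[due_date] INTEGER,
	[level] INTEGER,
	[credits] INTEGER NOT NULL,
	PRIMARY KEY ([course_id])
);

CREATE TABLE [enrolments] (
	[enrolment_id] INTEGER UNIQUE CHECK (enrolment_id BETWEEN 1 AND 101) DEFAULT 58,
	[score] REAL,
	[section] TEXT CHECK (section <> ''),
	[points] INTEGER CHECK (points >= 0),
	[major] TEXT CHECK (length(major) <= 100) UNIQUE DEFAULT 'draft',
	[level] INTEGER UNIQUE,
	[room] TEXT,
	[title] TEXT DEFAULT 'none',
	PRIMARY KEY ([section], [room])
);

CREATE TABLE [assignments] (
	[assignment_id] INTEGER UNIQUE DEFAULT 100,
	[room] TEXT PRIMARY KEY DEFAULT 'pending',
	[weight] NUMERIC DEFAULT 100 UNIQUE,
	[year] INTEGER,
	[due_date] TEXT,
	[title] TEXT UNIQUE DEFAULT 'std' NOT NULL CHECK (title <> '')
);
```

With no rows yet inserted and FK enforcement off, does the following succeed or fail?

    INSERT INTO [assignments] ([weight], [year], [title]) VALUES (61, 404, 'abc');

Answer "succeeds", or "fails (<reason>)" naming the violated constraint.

NOT NULL columns: room defaults to 'pending'; title is supplied.
CHECK constraints: 'abc' satisfies (title <> '').
No constraint is violated.

succeeds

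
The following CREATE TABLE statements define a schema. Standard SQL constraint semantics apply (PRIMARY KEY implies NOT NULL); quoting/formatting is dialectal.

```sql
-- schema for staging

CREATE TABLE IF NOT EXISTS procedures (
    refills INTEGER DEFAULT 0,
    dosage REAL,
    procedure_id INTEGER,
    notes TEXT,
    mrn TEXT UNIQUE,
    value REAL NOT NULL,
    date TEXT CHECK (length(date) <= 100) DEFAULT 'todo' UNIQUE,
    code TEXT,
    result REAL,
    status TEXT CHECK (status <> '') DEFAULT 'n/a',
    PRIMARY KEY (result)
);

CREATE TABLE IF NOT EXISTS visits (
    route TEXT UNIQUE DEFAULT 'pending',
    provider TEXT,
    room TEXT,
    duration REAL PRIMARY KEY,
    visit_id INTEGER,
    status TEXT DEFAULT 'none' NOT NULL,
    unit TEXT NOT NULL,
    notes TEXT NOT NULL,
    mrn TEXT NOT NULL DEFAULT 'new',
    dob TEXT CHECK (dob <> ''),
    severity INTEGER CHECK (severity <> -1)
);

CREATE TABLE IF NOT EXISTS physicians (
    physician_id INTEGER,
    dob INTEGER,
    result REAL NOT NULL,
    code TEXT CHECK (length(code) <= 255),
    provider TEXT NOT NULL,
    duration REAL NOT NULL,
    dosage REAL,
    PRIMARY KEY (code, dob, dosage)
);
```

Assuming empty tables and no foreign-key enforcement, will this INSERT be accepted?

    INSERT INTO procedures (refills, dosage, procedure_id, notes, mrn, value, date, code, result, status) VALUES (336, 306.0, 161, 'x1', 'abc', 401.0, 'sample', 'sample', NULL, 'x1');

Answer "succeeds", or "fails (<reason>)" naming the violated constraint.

fails (NOT NULL on result)

result is explicitly set to NULL, but result is part of the PRIMARY KEY (implied NOT NULL).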